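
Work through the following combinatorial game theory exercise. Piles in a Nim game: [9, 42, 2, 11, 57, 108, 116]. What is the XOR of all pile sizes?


We need the XOR (exclusive or) of all pile sizes.
After XOR-ing pile 1 (size 9): 0 XOR 9 = 9
After XOR-ing pile 2 (size 42): 9 XOR 42 = 35
After XOR-ing pile 3 (size 2): 35 XOR 2 = 33
After XOR-ing pile 4 (size 11): 33 XOR 11 = 42
After XOR-ing pile 5 (size 57): 42 XOR 57 = 19
After XOR-ing pile 6 (size 108): 19 XOR 108 = 127
After XOR-ing pile 7 (size 116): 127 XOR 116 = 11
The Nim-value of this position is 11.

11


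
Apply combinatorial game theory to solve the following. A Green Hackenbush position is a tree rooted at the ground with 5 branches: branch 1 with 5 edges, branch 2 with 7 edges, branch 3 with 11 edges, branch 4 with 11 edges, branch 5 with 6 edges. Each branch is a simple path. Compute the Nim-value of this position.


The tree has 5 branches from the ground vertex.
In Green Hackenbush, the Nim-value of a simple path of length k is k.
Branch 1: length 5, Nim-value = 5
Branch 2: length 7, Nim-value = 7
Branch 3: length 11, Nim-value = 11
Branch 4: length 11, Nim-value = 11
Branch 5: length 6, Nim-value = 6
Total Nim-value = XOR of all branch values:
0 XOR 5 = 5
5 XOR 7 = 2
2 XOR 11 = 9
9 XOR 11 = 2
2 XOR 6 = 4
Nim-value of the tree = 4

4


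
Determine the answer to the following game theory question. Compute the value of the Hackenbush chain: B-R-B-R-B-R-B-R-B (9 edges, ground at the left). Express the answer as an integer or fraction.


Edges (from ground): B-R-B-R-B-R-B-R-B
By Berlekamp's sign-expansion rule, a Blue-Red Hackenbush stalk has the value of the surreal number whose sign sequence is the edge sequence with B -> + and R -> -.
Sign sequence: +-+-+-+-+
Trace the sign expansion in the surreal number tree, starting from 0:
Edge 1: B (sign +) -> bounds (0, +inf), value = 1
Edge 2: R (sign -) -> bounds (0, 1), value = 1/2
Edge 3: B (sign +) -> bounds (1/2, 1), value = 3/4
Edge 4: R (sign -) -> bounds (1/2, 3/4), value = 5/8
Edge 5: B (sign +) -> bounds (5/8, 3/4), value = 11/16
Edge 6: R (sign -) -> bounds (5/8, 11/16), value = 21/32
Edge 7: B (sign +) -> bounds (21/32, 11/16), value = 43/64
Edge 8: R (sign -) -> bounds (21/32, 43/64), value = 85/128
Edge 9: B (sign +) -> bounds (85/128, 43/64), value = 171/256
Game value = 171/256

171/256


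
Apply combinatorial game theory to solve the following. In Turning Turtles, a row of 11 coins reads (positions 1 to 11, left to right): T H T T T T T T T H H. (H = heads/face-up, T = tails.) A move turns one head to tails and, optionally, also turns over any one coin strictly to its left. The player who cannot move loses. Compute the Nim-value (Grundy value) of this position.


Coins: T H T T T T T T T H H
Key fact: a single head at position k behaves exactly like a Nim heap of size k (turning it to T and optionally flipping a coin at j < k corresponds to moving the heap from k to j, or to 0), and heads combine as a disjunctive sum (two heads at the same place would cancel, matching j XOR j = 0). So the Nim-value is the XOR of the 1-indexed positions of the heads.
Face-up positions (1-indexed): [2, 10, 11]
XOR 0 with 2: 0 XOR 2 = 2
XOR 2 with 10: 2 XOR 10 = 8
XOR 8 with 11: 8 XOR 11 = 3
Nim-value = 3

3


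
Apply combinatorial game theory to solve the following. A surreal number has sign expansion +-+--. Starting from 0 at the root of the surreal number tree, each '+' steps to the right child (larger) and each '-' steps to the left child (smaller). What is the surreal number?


Sign expansion: +-+--
Rule: track bounds (lo, hi), initially (-inf, +inf). On '+', the current value becomes lo and we move to the simplest number in (value, hi): value + 1 if hi = +inf, otherwise the midpoint (value + hi)/2. On '-', the current value becomes hi and we move to value - 1 if lo = -inf, otherwise the midpoint (lo + value)/2.
Start at 0.
Step 1: sign = +, move right. Bounds: (0, +inf). Value = 1
Step 2: sign = -, move left. Bounds: (0, 1). Value = 1/2
Step 3: sign = +, move right. Bounds: (1/2, 1). Value = 3/4
Step 4: sign = -, move left. Bounds: (1/2, 3/4). Value = 5/8
Step 5: sign = -, move left. Bounds: (1/2, 5/8). Value = 9/16
The surreal number with sign expansion +-+-- is 9/16.

9/16


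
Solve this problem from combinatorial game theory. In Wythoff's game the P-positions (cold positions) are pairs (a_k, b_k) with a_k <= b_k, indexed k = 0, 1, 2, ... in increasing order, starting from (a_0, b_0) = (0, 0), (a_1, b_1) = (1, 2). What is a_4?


By Wythoff's theorem, a_k = floor(k * phi) and b_k = floor(k * phi^2) = a_k + k, where phi = (1 + sqrt(5))/2 is the golden ratio.
phi = (1 + sqrt(5))/2 = 1.618034
k = 4
k * phi = 4 * 1.618034 = 6.472136
a_4 = floor(k * phi) = 6

6


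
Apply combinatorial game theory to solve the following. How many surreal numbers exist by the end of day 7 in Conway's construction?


Day 0: {|} = 0 is born. Count = 1.
Day n: the number of surreal numbers born by day n is 2^(n+1) - 1.
By day 0: 2^1 - 1 = 1
By day 1: 2^2 - 1 = 3
By day 2: 2^3 - 1 = 7
By day 3: 2^4 - 1 = 15
By day 4: 2^5 - 1 = 31
By day 5: 2^6 - 1 = 63
By day 6: 2^7 - 1 = 127
By day 7: 2^8 - 1 = 255
By day 7: 255 surreal numbers.

255


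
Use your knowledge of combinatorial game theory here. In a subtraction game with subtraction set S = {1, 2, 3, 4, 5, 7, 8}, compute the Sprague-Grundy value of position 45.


The subtraction set is S = {1, 2, 3, 4, 5, 7, 8}.
G(k) = mex{ G(k - s) : s in S, s <= k }. We compute iteratively: G(0) = 0.
G(1) = mex({0}) = 1
G(2) = mex({0, 1}) = 2
G(3) = mex({0, 1, 2}) = 3
G(4) = mex({0, 1, 2, 3}) = 4
G(5) = mex({0, 1, 2, 3, 4}) = 5
G(6) = mex({1, 2, 3, 4, 5}) = 0
G(7) = mex({0, 2, 3, 4, 5}) = 1
G(8) = mex({0, 1, 3, 4, 5}) = 2
G(9) = mex({0, 1, 2, 4, 5}) = 3
G(10) = mex({0, 1, 2, 3, 5}) = 4
G(11) = mex({0, 1, 2, 3, 4}) = 5
G(12) = mex({1, 2, 3, 4, 5}) = 0
G(13) = mex({0, 2, 3, 4, 5}) = 1
Observe that G(6)..G(13) = 0, 1, 2, 3, 4, 5, 0, 1 repeats G(0)..G(7) = 0, 1, 2, 3, 4, 5, 0, 1.
For k >= max(S) = 8, G(k) is determined by the previous 8 values G(k-8)..G(k-1); a window of 8 consecutive values has recurred shifted by 6, so by induction G(k + 6) = G(k) for all k >= 0: the sequence is periodic from the start with period 6.
One period: G(0..5) = 0, 1, 2, 3, 4, 5.
45 mod 6 = 3, so G(45) = G(3) = 3.

3


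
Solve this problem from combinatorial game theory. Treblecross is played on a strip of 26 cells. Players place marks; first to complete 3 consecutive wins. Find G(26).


Treblecross: place X on empty cells; 3-in-a-row wins.
Playing within two cells of an existing X lets the opponent win at once, so sensible play treats the cells i-2..i+2 around each X as dead. The player left with no safe cell loses, so this is a normal-play take-away game on strips of safe cells.
Placing X at cell i (0-indexed) of a strip of k safe cells leaves independent strips of sizes max(0, i-2) and max(0, k-i-3). Hence G(k) = mex{ G(max(0,i-2)) XOR G(max(0,k-i-3)) : 0 <= i < k }, with G(0) = 0.
G(1): splits (0,0):0^0=0 -> mex({0}) = 1
G(2): splits (0,0):0^0=0 -> mex({0}) = 1
G(3): splits (0,0):0^0=0 -> mex({0}) = 1
G(4): splits (0,1):0^1=1 (0,0):0^0=0 -> mex({0, 1}) = 2
G(5): splits (0,2):0^1=1 (0,1):0^1=1 (0,0):0^0=0 -> mex({0, 1}) = 2
G(6) = mex({1}) = 0
G(7) = mex({0, 1, 2}) = 3
G(8) = mex({0, 1, 2}) = 3
G(9) = mex({0, 2}) = 1
G(10) = mex({0, 2, 3}) = 1
G(11) = mex({0, 3}) = 1
G(12) = mex({1, 3}) = 0
G(13) = mex({0, 1, 2, 3}) = 4
G(14) = mex({0, 1, 2}) = 3
G(15) = mex({0, 1, 2}) = 3
G(16) = mex({0, 1, 2, 4}) = 3
G(17) = mex({0, 1, 3, 4}) = 2
G(18) = mex({0, 1, 3, 4}) = 2
G(19) = mex({0, 1, 3, 5}) = 2
G(20) = mex({0, 1, 2, 3, 5}) = 4
G(21) = mex({0, 1, 2, 3, 5}) = 4
G(22) = mex({1, 2, 6}) = 0
G(23) = mex({0, 1, 2, 3, 4, 6}) = 5
G(24) = mex({0, 1, 2, 3, 4}) = 5
G(25) = mex({0, 1, 3, 4, 7}) = 2
G(26) = mex({0, 1, 3, 4, 5, 7}) = 2
Therefore G(26) = 2.

2


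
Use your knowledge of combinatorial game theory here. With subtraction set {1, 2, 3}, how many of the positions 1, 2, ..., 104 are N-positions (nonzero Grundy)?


Subtraction set S = {1, 2, 3}, so G(n) = n mod 4.
G(n) = 0 when n is a multiple of 4.
Multiples of 4 in [1, 104]: 26
N-positions (nonzero Grundy) = 104 - 26 = 78

78


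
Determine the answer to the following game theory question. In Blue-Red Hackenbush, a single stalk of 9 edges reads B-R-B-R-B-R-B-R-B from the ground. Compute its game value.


Edges (from ground): B-R-B-R-B-R-B-R-B
By Berlekamp's sign-expansion rule, a Blue-Red Hackenbush stalk has the value of the surreal number whose sign sequence is the edge sequence with B -> + and R -> -.
Sign sequence: +-+-+-+-+
Trace the sign expansion in the surreal number tree, starting from 0:
Edge 1: B (sign +) -> bounds (0, +inf), value = 1
Edge 2: R (sign -) -> bounds (0, 1), value = 1/2
Edge 3: B (sign +) -> bounds (1/2, 1), value = 3/4
Edge 4: R (sign -) -> bounds (1/2, 3/4), value = 5/8
Edge 5: B (sign +) -> bounds (5/8, 3/4), value = 11/16
Edge 6: R (sign -) -> bounds (5/8, 11/16), value = 21/32
Edge 7: B (sign +) -> bounds (21/32, 11/16), value = 43/64
Edge 8: R (sign -) -> bounds (21/32, 43/64), value = 85/128
Edge 9: B (sign +) -> bounds (85/128, 43/64), value = 171/256
Game value = 171/256

171/256


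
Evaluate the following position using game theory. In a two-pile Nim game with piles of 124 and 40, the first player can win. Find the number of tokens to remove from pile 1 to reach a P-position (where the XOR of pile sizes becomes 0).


Piles: 124 and 40
Current XOR: 124 XOR 40 = 84 (non-zero, so this is an N-position).
To make the XOR zero, we need to find a move that balances the piles.
For pile 1 (size 124): target = 124 XOR 84 = 40
We reduce pile 1 from 124 to 40.
Tokens removed: 124 - 40 = 84
Verification: 40 XOR 40 = 0

84


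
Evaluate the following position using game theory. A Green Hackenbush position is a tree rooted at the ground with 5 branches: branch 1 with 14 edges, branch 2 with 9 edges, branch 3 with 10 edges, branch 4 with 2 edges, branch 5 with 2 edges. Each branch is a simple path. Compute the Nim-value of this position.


The tree has 5 branches from the ground vertex.
In Green Hackenbush, the Nim-value of a simple path of length k is k.
Branch 1: length 14, Nim-value = 14
Branch 2: length 9, Nim-value = 9
Branch 3: length 10, Nim-value = 10
Branch 4: length 2, Nim-value = 2
Branch 5: length 2, Nim-value = 2
Total Nim-value = XOR of all branch values:
0 XOR 14 = 14
14 XOR 9 = 7
7 XOR 10 = 13
13 XOR 2 = 15
15 XOR 2 = 13
Nim-value of the tree = 13

13


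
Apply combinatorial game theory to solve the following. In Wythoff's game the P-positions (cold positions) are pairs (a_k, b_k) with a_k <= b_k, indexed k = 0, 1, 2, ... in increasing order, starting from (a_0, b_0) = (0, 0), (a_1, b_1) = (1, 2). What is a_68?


By Wythoff's theorem, a_k = floor(k * phi) and b_k = floor(k * phi^2) = a_k + k, where phi = (1 + sqrt(5))/2 is the golden ratio.
phi = (1 + sqrt(5))/2 = 1.618034
k = 68
k * phi = 68 * 1.618034 = 110.026311
a_68 = floor(k * phi) = 110

110


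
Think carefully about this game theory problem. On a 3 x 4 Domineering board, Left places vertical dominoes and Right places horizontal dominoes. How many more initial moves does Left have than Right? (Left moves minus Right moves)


Board is 3 x 4 (rows x cols).
Left (vertical) placements: (rows-1) * cols = 2 * 4 = 8
Right (horizontal) placements: rows * (cols-1) = 3 * 3 = 9
Advantage = Left - Right = 8 - 9 = -1

-1


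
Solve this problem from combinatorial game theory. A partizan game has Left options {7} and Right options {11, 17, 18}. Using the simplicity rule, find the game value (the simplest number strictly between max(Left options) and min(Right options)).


Left options: {7}, max = 7
Right options: {11, 17, 18}, min = 11
All options are numbers and max(Left) < min(Right), so by the simplicity theorem the value is the simplest (earliest-born) number strictly between 7 and 11.
Integers 8 through 10 all lie strictly between 7 and 11.
Among integers, the simplest (lowest birthday = smallest |n|; 0 is born on day 0, +-n on day n) is 8.
No non-integer in the interval can be simpler: if x is a non-integer in the interval, then floor(x) or ceil(x) also lies in the interval (the interval contains an integer), and both are proper prefixes of x's sign expansion, i.e. born earlier. So the game value is 8.
Game value = 8

8


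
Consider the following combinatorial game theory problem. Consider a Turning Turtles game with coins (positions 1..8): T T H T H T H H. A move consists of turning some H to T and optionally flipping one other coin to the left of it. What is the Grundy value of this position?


Coins: T T H T H T H H
Key fact: a single head at position k behaves exactly like a Nim heap of size k (turning it to T and optionally flipping a coin at j < k corresponds to moving the heap from k to j, or to 0), and heads combine as a disjunctive sum (two heads at the same place would cancel, matching j XOR j = 0). So the Nim-value is the XOR of the 1-indexed positions of the heads.
Face-up positions (1-indexed): [3, 5, 7, 8]
XOR 0 with 3: 0 XOR 3 = 3
XOR 3 with 5: 3 XOR 5 = 6
XOR 6 with 7: 6 XOR 7 = 1
XOR 1 with 8: 1 XOR 8 = 9
Nim-value = 9

9


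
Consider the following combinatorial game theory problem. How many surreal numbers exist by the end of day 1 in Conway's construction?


Day 0: {|} = 0 is born. Count = 1.
Day n: the number of surreal numbers born by day n is 2^(n+1) - 1.
By day 0: 2^1 - 1 = 1
By day 1: 2^2 - 1 = 3
By day 1: 3 surreal numbers.

3


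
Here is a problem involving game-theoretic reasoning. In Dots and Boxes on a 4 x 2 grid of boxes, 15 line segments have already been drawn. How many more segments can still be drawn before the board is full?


Grid: 4 x 2 boxes, i.e. 5 rows and 3 columns of dots.
Horizontal edges: (rows + 1) * cols = 5 * 2 = 10
Vertical edges: rows * (cols + 1) = 4 * 3 = 12
Total edges: 10 + 12 = 22
Edges drawn: 15
Remaining: 22 - 15 = 7

7


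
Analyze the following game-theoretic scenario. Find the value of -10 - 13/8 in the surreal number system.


x = -10, y = 13/8
Converting to common denominator: 8
x = -80/8, y = 13/8
x - y = -10 - 13/8 = -93/8

-93/8


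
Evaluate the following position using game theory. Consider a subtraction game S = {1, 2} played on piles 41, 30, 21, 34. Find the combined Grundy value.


Subtraction set: {1, 2}
For this subtraction set, G(n) = n mod 3 (period = max + 1 = 3).
Pile 1 (size 41): G(41) = 41 mod 3 = 2
Pile 2 (size 30): G(30) = 30 mod 3 = 0
Pile 3 (size 21): G(21) = 21 mod 3 = 0
Pile 4 (size 34): G(34) = 34 mod 3 = 1
Total Grundy value = XOR of all: 2 XOR 0 XOR 0 XOR 1 = 3

3


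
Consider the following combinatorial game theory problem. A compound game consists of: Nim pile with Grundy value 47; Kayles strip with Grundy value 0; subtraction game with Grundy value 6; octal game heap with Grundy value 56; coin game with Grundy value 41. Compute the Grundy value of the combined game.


By the Sprague-Grundy theorem, the Grundy value of a sum of games is the XOR of individual Grundy values.
Nim pile: Grundy value = 47. Running XOR: 0 XOR 47 = 47
Kayles strip: Grundy value = 0. Running XOR: 47 XOR 0 = 47
subtraction game: Grundy value = 6. Running XOR: 47 XOR 6 = 41
octal game heap: Grundy value = 56. Running XOR: 41 XOR 56 = 17
coin game: Grundy value = 41. Running XOR: 17 XOR 41 = 56
The combined Grundy value is 56.

56


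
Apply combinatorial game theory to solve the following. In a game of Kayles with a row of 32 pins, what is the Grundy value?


Kayles: a move removes 1 or 2 adjacent pins from a contiguous row.
Removing pins from a row of k leaves two independent rows (a, b) with a + b = k - 1 (one pin) or a + b = k - 2 (two pins); an end removal gives a = 0.
By Sprague-Grundy, G(k) = mex{ G(a) XOR G(b) } over all these splits. G(0) = 0.
G(1): splits (0,0):0^0=0 -> mex({0}) = 1
G(2): splits (0,1):0^1=1 (0,0):0^0=0 -> mex({0, 1}) = 2
G(3): splits (0,2):0^2=2 (1,1):1^1=0 (0,1):0^1=1 -> mex({0, 1, 2}) = 3
G(4): splits (0,3):0^3=3 (1,2):1^2=3 (0,2):0^2=2 (1,1):1^1=0 -> mex({0, 2, 3}) = 1
G(5): splits (0,4):0^1=1 (1,3):1^3=2 (2,2):2^2=0 (0,3):0^3=3 (1,2):1^2=3 -> mex({0, 1, 2, 3}) = 4
G(6) = mex({0, 1, 2, 4}) = 3
G(7) = mex({0, 1, 3, 4, 5}) = 2
G(8) = mex({0, 2, 3, 5, 6}) = 1
G(9) = mex({0, 1, 2, 3, 6, 7}) = 4
G(10) = mex({0, 1, 3, 4, 5, 7}) = 2
G(11) = mex({0, 1, 2, 3, 4, 5}) = 6
G(12) = mex({0, 1, 2, 3, 5, 6, 7}) = 4
G(13) = mex({0, 2, 3, 4, 6, 7}) = 1
G(14) = mex({0, 1, 4, 5, 6, 7}) = 2
G(15) = mex({0, 1, 2, 3, 4, 5, 6}) = 7
G(16) = mex({0, 2, 3, 5, 6, 7}) = 1
G(17) = mex({0, 1, 2, 3, 5, 6, 7}) = 4
G(18) = mex({0, 1, 2, 4, 5, 6}) = 3
G(19) = mex({0, 1, 3, 4, 5, 7}) = 2
G(20) = mex({0, 2, 3, 4, 5, 6, 7}) = 1
G(21) = mex({0, 1, 2, 3, 5, 6, 7}) = 4
G(22) = mex({0, 1, 2, 3, 4, 5, 7}) = 6
G(23) = mex({0, 1, 2, 3, 4, 5, 6}) = 7
G(24) = mex({0, 1, 2, 3, 5, 6, 7}) = 4
G(25) = mex({0, 2, 3, 4, 6, 7}) = 1
G(26) = mex({0, 1, 3, 4, 5, 6, 7}) = 2
G(27) = mex({0, 1, 2, 3, 4, 5, 6, 7}) = 8
G(28) = mex({0, 1, 2, 3, 4, 6, 7, 8}) = 5
G(29) = mex({0, 1, 2, 3, 5, 6, 7, 8, 9}) = 4
G(30) = mex({0, 1, 2, 3, 4, 5, 6, 9, 10}) = 7
G(31) = mex({0, 1, 3, 4, 5, 7, 10, 11}) = 2
G(32) = mex({0, 2, 3, 4, 5, 6, 7, 9, 11}) = 1
Therefore G(32) = 1.

1


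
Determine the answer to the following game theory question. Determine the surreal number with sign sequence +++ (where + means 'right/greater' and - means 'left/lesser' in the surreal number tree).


Sign expansion: +++
Rule: track bounds (lo, hi), initially (-inf, +inf). On '+', the current value becomes lo and we move to the simplest number in (value, hi): value + 1 if hi = +inf, otherwise the midpoint (value + hi)/2. On '-', the current value becomes hi and we move to value - 1 if lo = -inf, otherwise the midpoint (lo + value)/2.
Start at 0.
Step 1: sign = +, move right. Bounds: (0, +inf). Value = 1
Step 2: sign = +, move right. Bounds: (1, +inf). Value = 2
Step 3: sign = +, move right. Bounds: (2, +inf). Value = 3
The surreal number with sign expansion +++ is 3.

3


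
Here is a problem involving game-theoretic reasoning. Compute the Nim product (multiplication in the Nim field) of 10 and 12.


Nim multiplication is bilinear over XOR: (u XOR v) * w = (u*w) XOR (v*w).
So we split each operand into its bit components and XOR the pairwise Nim products.
10 = 2 + 8 (as XOR of powers of 2).
12 = 4 + 8 (as XOR of powers of 2).
Using the standard Nim-product table on single bits:
  2*2 = 3,   2*4 = 8,   2*8 = 12,
  4*4 = 6,   4*8 = 11,  8*8 = 13,
and  1*x = x (identity), k*l = l*k (commutative).
Pairwise Nim products:
  2 * 4 = 8
  2 * 8 = 12
  8 * 4 = 11
  8 * 8 = 13
XOR them: 8 XOR 12 XOR 11 XOR 13 = 2.
Result: 10 * 12 = 2 (in Nim).

2


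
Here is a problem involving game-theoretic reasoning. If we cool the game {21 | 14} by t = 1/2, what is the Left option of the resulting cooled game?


Original game: {21 | 14} (a switch {a | b} with a > b).
Cooling by t (for t below the temperature (a - b)/2 = 7/2) taxes each move by t: {a | b} cooled by t is {a - t | b + t}.
Cooling amount: t = 1/2
Cooled Left option: 21 - 1/2 = 41/2
Cooled Right option: 14 + 1/2 = 29/2
Cooled game: {41/2 | 29/2}
Left option = 41/2

41/2


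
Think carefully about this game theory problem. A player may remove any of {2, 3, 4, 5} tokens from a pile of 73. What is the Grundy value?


The subtraction set is S = {2, 3, 4, 5}.
G(k) = mex{ G(k - s) : s in S, s <= k }. We compute iteratively: G(0) = 0.
G(1) = mex({}) = 0
G(2) = mex({0}) = 1
G(3) = mex({0}) = 1
G(4) = mex({0, 1}) = 2
G(5) = mex({0, 1}) = 2
G(6) = mex({0, 1, 2}) = 3
G(7) = mex({1, 2}) = 0
G(8) = mex({1, 2, 3}) = 0
G(9) = mex({0, 2, 3}) = 1
G(10) = mex({0, 2, 3}) = 1
G(11) = mex({0, 1, 3}) = 2
Observe that G(7)..G(11) = 0, 0, 1, 1, 2 repeats G(0)..G(4) = 0, 0, 1, 1, 2.
For k >= max(S) = 5, G(k) is determined by the previous 5 values G(k-5)..G(k-1); a window of 5 consecutive values has recurred shifted by 7, so by induction G(k + 7) = G(k) for all k >= 0: the sequence is periodic from the start with period 7.
One period: G(0..6) = 0, 0, 1, 1, 2, 2, 3.
73 mod 7 = 3, so G(73) = G(3) = 1.

1


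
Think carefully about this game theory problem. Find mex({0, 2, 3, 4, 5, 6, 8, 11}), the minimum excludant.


Set = {0, 2, 3, 4, 5, 6, 8, 11}
0 is in the set.
1 is NOT in the set. This is the mex.
mex = 1

1


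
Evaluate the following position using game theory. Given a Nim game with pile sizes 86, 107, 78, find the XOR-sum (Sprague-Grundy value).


We need the XOR (exclusive or) of all pile sizes.
After XOR-ing pile 1 (size 86): 0 XOR 86 = 86
After XOR-ing pile 2 (size 107): 86 XOR 107 = 61
After XOR-ing pile 3 (size 78): 61 XOR 78 = 115
The Nim-value of this position is 115.

115


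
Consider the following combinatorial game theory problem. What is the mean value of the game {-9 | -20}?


Game = {-9 | -20}, a switch {a | b} with numbers a > b.
Its thermograph has left wall a - t and right wall b + t, which meet at t = (a - b)/2, where both equal (a + b)/2. So the mast (mean value) is at (a + b)/2.
Mean = (-9 + (-20))/2 = -29/2 = -29/2

-29/2


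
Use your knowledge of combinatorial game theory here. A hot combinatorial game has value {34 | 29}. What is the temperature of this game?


The game is {34 | 29}, a switch {a | b} with numbers a > b.
Cooling {a | b} by t gives {a - t | b + t}, which stops being hot when a - t = b + t, i.e. at t = (a - b)/2. So the temperature of a switch is (a - b)/2.
Temperature = (Left option - Right option) / 2
= (34 - (29)) / 2
= 5 / 2
= 5/2

5/2


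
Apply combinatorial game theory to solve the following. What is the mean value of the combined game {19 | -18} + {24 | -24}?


G1 = {19 | -18}, G2 = {24 | -24}
Each is a switch {a | b} with numbers a > b; its mean value is (a + b)/2, and mean value is additive over game sums: m(G1 + G2) = m(G1) + m(G2).
Mean of G1 = (19 + (-18))/2 = 1/2 = 1/2
Mean of G2 = (24 + (-24))/2 = 0/2 = 0
Mean of G1 + G2 = 1/2 + 0 = 1/2

1/2


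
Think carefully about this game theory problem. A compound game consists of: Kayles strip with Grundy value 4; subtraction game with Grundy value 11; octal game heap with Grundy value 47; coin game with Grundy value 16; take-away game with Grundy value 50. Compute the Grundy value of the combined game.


By the Sprague-Grundy theorem, the Grundy value of a sum of games is the XOR of individual Grundy values.
Kayles strip: Grundy value = 4. Running XOR: 0 XOR 4 = 4
subtraction game: Grundy value = 11. Running XOR: 4 XOR 11 = 15
octal game heap: Grundy value = 47. Running XOR: 15 XOR 47 = 32
coin game: Grundy value = 16. Running XOR: 32 XOR 16 = 48
take-away game: Grundy value = 50. Running XOR: 48 XOR 50 = 2
The combined Grundy value is 2.

2


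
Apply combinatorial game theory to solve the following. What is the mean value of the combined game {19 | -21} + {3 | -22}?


G1 = {19 | -21}, G2 = {3 | -22}
Each is a switch {a | b} with numbers a > b; its mean value is (a + b)/2, and mean value is additive over game sums: m(G1 + G2) = m(G1) + m(G2).
Mean of G1 = (19 + (-21))/2 = -2/2 = -1
Mean of G2 = (3 + (-22))/2 = -19/2 = -19/2
Mean of G1 + G2 = -1 + -19/2 = -21/2

-21/2


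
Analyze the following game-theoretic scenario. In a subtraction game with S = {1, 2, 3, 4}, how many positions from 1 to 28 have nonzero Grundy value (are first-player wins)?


Subtraction set S = {1, 2, 3, 4}, so G(n) = n mod 5.
G(n) = 0 when n is a multiple of 5.
Multiples of 5 in [1, 28]: 5
N-positions (nonzero Grundy) = 28 - 5 = 23

23


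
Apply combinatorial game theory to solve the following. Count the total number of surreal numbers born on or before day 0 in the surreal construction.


Day 0: {|} = 0 is born. Count = 1.
Day n: the number of surreal numbers born by day n is 2^(n+1) - 1.
By day 0: 2^1 - 1 = 1
By day 0: 1 surreal numbers.

1


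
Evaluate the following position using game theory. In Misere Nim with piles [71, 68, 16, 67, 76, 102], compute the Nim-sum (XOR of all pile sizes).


We need the XOR (exclusive or) of all pile sizes.
After XOR-ing pile 1 (size 71): 0 XOR 71 = 71
After XOR-ing pile 2 (size 68): 71 XOR 68 = 3
After XOR-ing pile 3 (size 16): 3 XOR 16 = 19
After XOR-ing pile 4 (size 67): 19 XOR 67 = 80
After XOR-ing pile 5 (size 76): 80 XOR 76 = 28
After XOR-ing pile 6 (size 102): 28 XOR 102 = 122
The Nim-value of this position is 122.

122


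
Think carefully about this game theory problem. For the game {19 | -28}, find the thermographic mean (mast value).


Game = {19 | -28}, a switch {a | b} with numbers a > b.
Its thermograph has left wall a - t and right wall b + t, which meet at t = (a - b)/2, where both equal (a + b)/2. So the mast (mean value) is at (a + b)/2.
Mean = (19 + (-28))/2 = -9/2 = -9/2

-9/2


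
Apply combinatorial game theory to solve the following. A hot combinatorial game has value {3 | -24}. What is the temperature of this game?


The game is {3 | -24}, a switch {a | b} with numbers a > b.
Cooling {a | b} by t gives {a - t | b + t}, which stops being hot when a - t = b + t, i.e. at t = (a - b)/2. So the temperature of a switch is (a - b)/2.
Temperature = (Left option - Right option) / 2
= (3 - (-24)) / 2
= 27 / 2
= 27/2

27/2


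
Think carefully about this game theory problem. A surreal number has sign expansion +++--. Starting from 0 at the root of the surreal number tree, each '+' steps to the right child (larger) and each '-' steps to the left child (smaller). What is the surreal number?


Sign expansion: +++--
Rule: track bounds (lo, hi), initially (-inf, +inf). On '+', the current value becomes lo and we move to the simplest number in (value, hi): value + 1 if hi = +inf, otherwise the midpoint (value + hi)/2. On '-', the current value becomes hi and we move to value - 1 if lo = -inf, otherwise the midpoint (lo + value)/2.
Start at 0.
Step 1: sign = +, move right. Bounds: (0, +inf). Value = 1
Step 2: sign = +, move right. Bounds: (1, +inf). Value = 2
Step 3: sign = +, move right. Bounds: (2, +inf). Value = 3
Step 4: sign = -, move left. Bounds: (2, 3). Value = 5/2
Step 5: sign = -, move left. Bounds: (2, 5/2). Value = 9/4
The surreal number with sign expansion +++-- is 9/4.

9/4


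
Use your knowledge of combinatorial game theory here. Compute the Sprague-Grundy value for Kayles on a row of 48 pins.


Kayles: a move removes 1 or 2 adjacent pins from a contiguous row.
Removing pins from a row of k leaves two independent rows (a, b) with a + b = k - 1 (one pin) or a + b = k - 2 (two pins); an end removal gives a = 0.
By Sprague-Grundy, G(k) = mex{ G(a) XOR G(b) } over all these splits. G(0) = 0.
G(1): splits (0,0):0^0=0 -> mex({0}) = 1
G(2): splits (0,1):0^1=1 (0,0):0^0=0 -> mex({0, 1}) = 2
G(3): splits (0,2):0^2=2 (1,1):1^1=0 (0,1):0^1=1 -> mex({0, 1, 2}) = 3
G(4): splits (0,3):0^3=3 (1,2):1^2=3 (0,2):0^2=2 (1,1):1^1=0 -> mex({0, 2, 3}) = 1
G(5): splits (0,4):0^1=1 (1,3):1^3=2 (2,2):2^2=0 (0,3):0^3=3 (1,2):1^2=3 -> mex({0, 1, 2, 3}) = 4
G(6) = mex({0, 1, 2, 4}) = 3
G(7) = mex({0, 1, 3, 4, 5}) = 2
G(8) = mex({0, 2, 3, 5, 6}) = 1
G(9) = mex({0, 1, 2, 3, 6, 7}) = 4
G(10) = mex({0, 1, 3, 4, 5, 7}) = 2
G(11) = mex({0, 1, 2, 3, 4, 5}) = 6
G(12) = mex({0, 1, 2, 3, 5, 6, 7}) = 4
G(13) = mex({0, 2, 3, 4, 6, 7}) = 1
G(14) = mex({0, 1, 4, 5, 6, 7}) = 2
G(15) = mex({0, 1, 2, 3, 4, 5, 6}) = 7
G(16) = mex({0, 2, 3, 5, 6, 7}) = 1
G(17) = mex({0, 1, 2, 3, 5, 6, 7}) = 4
G(18) = mex({0, 1, 2, 4, 5, 6}) = 3
G(19) = mex({0, 1, 3, 4, 5, 7}) = 2
G(20) = mex({0, 2, 3, 4, 5, 6, 7}) = 1
G(21) = mex({0, 1, 2, 3, 5, 6, 7}) = 4
G(22) = mex({0, 1, 2, 3, 4, 5, 7}) = 6
G(23) = mex({0, 1, 2, 3, 4, 5, 6}) = 7
G(24) = mex({0, 1, 2, 3, 5, 6, 7}) = 4
G(25) = mex({0, 2, 3, 4, 6, 7}) = 1
G(26) = mex({0, 1, 3, 4, 5, 6, 7}) = 2
G(27) = mex({0, 1, 2, 3, 4, 5, 6, 7}) = 8
G(28) = mex({0, 1, 2, 3, 4, 6, 7, 8}) = 5
G(29) = mex({0, 1, 2, 3, 5, 6, 7, 8, 9}) = 4
G(30) = mex({0, 1, 2, 3, 4, 5, 6, 9, 10}) = 7
G(31) = mex({0, 1, 3, 4, 5, 7, 10, 11}) = 2
G(32) = mex({0, 2, 3, 4, 5, 6, 7, 9, 11}) = 1
G(33) = mex({0, 1, 2, 3, 4, 5, 6, 7, 9, 12}) = 8
G(34) = mex({0, 1, 2, 3, 4, 5, 7, 8, 11, 12}) = 6
G(35) = mex({0, 1, 2, 3, 4, 5, 6, 8, 9, 10, 11}) = 7
G(36) = mex({0, 1, 2, 3, 5, 6, 7, 9, 10}) = 4
G(37) = mex({0, 2, 3, 4, 6, 7, 9, 10, 11, 12}) = 1
G(38) = mex({0, 1, 3, 4, 5, 6, 7, 9, 10, 11, 12}) = 2
G(39) = mex({0, 1, 2, 4, 5, 6, 7, 9, 10, 12, 14}) = 3
G(40) = mex({0, 2, 3, 4, 6, 7, 11, 12, 14}) = 1
G(41) = mex({0, 1, 2, 3, 5, 6, 7, 9, 10, 11, 12}) = 4
G(42) = mex({0, 1, 2, 3, 4, 5, 6, 9, 10}) = 7
G(43) = mex({0, 1, 3, 4, 5, 7, 9, 10, 12, 15}) = 2
G(44) = mex({0, 2, 3, 4, 5, 6, 7, 9, 10, 12, 15}) = 1
G(45) = mex({0, 1, 2, 3, 4, 5, 6, 7, 9, 10, 12, 14}) = 8
G(46) = mex({0, 1, 3, 4, 5, 7, 8, 11, 12, 14}) = 2
G(47) = mex({0, 1, 2, 3, 4, 5, 6, 8, 9, 10, 11, 12}) = 7
G(48) = mex({0, 1, 2, 3, 5, 6, 7, 9, 10}) = 4
Therefore G(48) = 4.

4


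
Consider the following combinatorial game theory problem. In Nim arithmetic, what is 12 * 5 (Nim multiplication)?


Nim multiplication is bilinear over XOR: (u XOR v) * w = (u*w) XOR (v*w).
So we split each operand into its bit components and XOR the pairwise Nim products.
12 = 4 + 8 (as XOR of powers of 2).
5 = 1 + 4 (as XOR of powers of 2).
Using the standard Nim-product table on single bits:
  2*2 = 3,   2*4 = 8,   2*8 = 12,
  4*4 = 6,   4*8 = 11,  8*8 = 13,
and  1*x = x (identity), k*l = l*k (commutative).
Pairwise Nim products:
  4 * 1 = 4
  4 * 4 = 6
  8 * 1 = 8
  8 * 4 = 11
XOR them: 4 XOR 6 XOR 8 XOR 11 = 1.
Result: 12 * 5 = 1 (in Nim).

1


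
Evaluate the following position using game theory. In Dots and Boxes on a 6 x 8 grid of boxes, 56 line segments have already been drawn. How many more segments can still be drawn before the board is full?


Grid: 6 x 8 boxes, i.e. 7 rows and 9 columns of dots.
Horizontal edges: (rows + 1) * cols = 7 * 8 = 56
Vertical edges: rows * (cols + 1) = 6 * 9 = 54
Total edges: 56 + 54 = 110
Edges drawn: 56
Remaining: 110 - 56 = 54

54


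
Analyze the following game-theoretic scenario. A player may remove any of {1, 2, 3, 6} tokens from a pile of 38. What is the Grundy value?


The subtraction set is S = {1, 2, 3, 6}.
G(k) = mex{ G(k - s) : s in S, s <= k }. We compute iteratively: G(0) = 0.
G(1) = mex({0}) = 1
G(2) = mex({0, 1}) = 2
G(3) = mex({0, 1, 2}) = 3
G(4) = mex({1, 2, 3}) = 0
G(5) = mex({0, 2, 3}) = 1
G(6) = mex({0, 1, 3}) = 2
G(7) = mex({0, 1, 2}) = 3
G(8) = mex({1, 2, 3}) = 0
G(9) = mex({0, 2, 3}) = 1
Observe that G(4)..G(9) = 0, 1, 2, 3, 0, 1 repeats G(0)..G(5) = 0, 1, 2, 3, 0, 1.
For k >= max(S) = 6, G(k) is determined by the previous 6 values G(k-6)..G(k-1); a window of 6 consecutive values has recurred shifted by 4, so by induction G(k + 4) = G(k) for all k >= 0: the sequence is periodic from the start with period 4.
One period: G(0..3) = 0, 1, 2, 3.
38 mod 4 = 2, so G(38) = G(2) = 2.

2


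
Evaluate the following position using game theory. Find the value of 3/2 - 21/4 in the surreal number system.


x = 3/2, y = 21/4
Converting to common denominator: 4
x = 6/4, y = 21/4
x - y = 3/2 - 21/4 = -15/4

-15/4


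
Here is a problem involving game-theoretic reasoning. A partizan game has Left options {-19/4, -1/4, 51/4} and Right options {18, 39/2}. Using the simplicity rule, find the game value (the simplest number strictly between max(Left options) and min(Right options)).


Left options: {-19/4, -1/4, 51/4}, max = 51/4
Right options: {18, 39/2}, min = 18
All options are numbers and max(Left) < min(Right), so by the simplicity theorem the value is the simplest (earliest-born) number strictly between 51/4 and 18.
Integers 13 through 17 all lie strictly between 51/4 and 18.
Among integers, the simplest (lowest birthday = smallest |n|; 0 is born on day 0, +-n on day n) is 13.
No non-integer in the interval can be simpler: if x is a non-integer in the interval, then floor(x) or ceil(x) also lies in the interval (the interval contains an integer), and both are proper prefixes of x's sign expansion, i.e. born earlier. So the game value is 13.
Game value = 13

13


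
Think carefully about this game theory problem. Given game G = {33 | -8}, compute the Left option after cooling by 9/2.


Original game: {33 | -8} (a switch {a | b} with a > b).
Cooling by t (for t below the temperature (a - b)/2 = 41/2) taxes each move by t: {a | b} cooled by t is {a - t | b + t}.
Cooling amount: t = 9/2
Cooled Left option: 33 - 9/2 = 57/2
Cooled Right option: -8 + 9/2 = -7/2
Cooled game: {57/2 | -7/2}
Left option = 57/2

57/2


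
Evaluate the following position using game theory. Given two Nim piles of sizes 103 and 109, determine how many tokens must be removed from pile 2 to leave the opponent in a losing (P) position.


Piles: 103 and 109
Current XOR: 103 XOR 109 = 10 (non-zero, so this is an N-position).
To make the XOR zero, we need to find a move that balances the piles.
For pile 2 (size 109): target = 109 XOR 10 = 103
We reduce pile 2 from 109 to 103.
Tokens removed: 109 - 103 = 6
Verification: 103 XOR 103 = 0

6


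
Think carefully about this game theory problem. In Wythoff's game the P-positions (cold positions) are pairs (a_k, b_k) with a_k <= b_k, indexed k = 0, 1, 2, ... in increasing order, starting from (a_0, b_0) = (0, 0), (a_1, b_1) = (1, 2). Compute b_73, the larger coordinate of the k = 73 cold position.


By Wythoff's theorem, a_k = floor(k * phi) and b_k = floor(k * phi^2) = a_k + k, where phi = (1 + sqrt(5))/2 is the golden ratio.
phi = (1 + sqrt(5))/2 = 1.618034
phi^2 = phi + 1 = 2.618034
k = 73
k * phi^2 = 73 * 2.618034 = 191.116481
b_73 = floor(k * phi^2) = 191 (check: a_73 + k = 118 + 73 = 191)

191


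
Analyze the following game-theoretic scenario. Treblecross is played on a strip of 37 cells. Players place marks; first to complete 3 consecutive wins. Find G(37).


Treblecross: place X on empty cells; 3-in-a-row wins.
Playing within two cells of an existing X lets the opponent win at once, so sensible play treats the cells i-2..i+2 around each X as dead. The player left with no safe cell loses, so this is a normal-play take-away game on strips of safe cells.
Placing X at cell i (0-indexed) of a strip of k safe cells leaves independent strips of sizes max(0, i-2) and max(0, k-i-3). Hence G(k) = mex{ G(max(0,i-2)) XOR G(max(0,k-i-3)) : 0 <= i < k }, with G(0) = 0.
G(1): splits (0,0):0^0=0 -> mex({0}) = 1
G(2): splits (0,0):0^0=0 -> mex({0}) = 1
G(3): splits (0,0):0^0=0 -> mex({0}) = 1
G(4): splits (0,1):0^1=1 (0,0):0^0=0 -> mex({0, 1}) = 2
G(5): splits (0,2):0^1=1 (0,1):0^1=1 (0,0):0^0=0 -> mex({0, 1}) = 2
G(6) = mex({1}) = 0
G(7) = mex({0, 1, 2}) = 3
G(8) = mex({0, 1, 2}) = 3
G(9) = mex({0, 2}) = 1
G(10) = mex({0, 2, 3}) = 1
G(11) = mex({0, 3}) = 1
G(12) = mex({1, 3}) = 0
G(13) = mex({0, 1, 2, 3}) = 4
G(14) = mex({0, 1, 2}) = 3
G(15) = mex({0, 1, 2}) = 3
G(16) = mex({0, 1, 2, 4}) = 3
G(17) = mex({0, 1, 3, 4}) = 2
G(18) = mex({0, 1, 3, 4}) = 2
G(19) = mex({0, 1, 3, 5}) = 2
G(20) = mex({0, 1, 2, 3, 5}) = 4
G(21) = mex({0, 1, 2, 3, 5}) = 4
G(22) = mex({1, 2, 6}) = 0
G(23) = mex({0, 1, 2, 3, 4, 6}) = 5
G(24) = mex({0, 1, 2, 3, 4}) = 5
G(25) = mex({0, 1, 3, 4, 7}) = 2
G(26) = mex({0, 1, 3, 4, 5, 7}) = 2
G(27) = mex({0, 1, 3, 5}) = 2
G(28) = mex({0, 1, 2, 5}) = 3
G(29) = mex({0, 1, 2, 4, 5, 6}) = 3
G(30) = mex({1, 2, 4, 6}) = 0
G(31) = mex({0, 1, 2, 3, 4, 6}) = 5
G(32) = mex({1, 2, 3, 4, 7}) = 0
G(33) = mex({0, 3, 7}) = 1
G(34) = mex({0, 2, 3, 5, 7}) = 1
G(35) = mex({0, 2, 3, 5, 6}) = 1
G(36) = mex({0, 1, 2, 5, 6}) = 3
G(37) = mex({0, 1, 2, 4, 5, 6}) = 3
Therefore G(37) = 3.

3


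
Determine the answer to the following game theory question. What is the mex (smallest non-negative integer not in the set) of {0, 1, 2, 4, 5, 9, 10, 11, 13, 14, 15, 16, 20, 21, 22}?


Set = {0, 1, 2, 4, 5, 9, 10, 11, 13, 14, 15, 16, 20, 21, 22}
0 is in the set.
1 is in the set.
2 is in the set.
3 is NOT in the set. This is the mex.
mex = 3

3


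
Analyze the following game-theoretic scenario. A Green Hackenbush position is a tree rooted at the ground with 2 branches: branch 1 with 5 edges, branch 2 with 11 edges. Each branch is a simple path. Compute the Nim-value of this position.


The tree has 2 branches from the ground vertex.
In Green Hackenbush, the Nim-value of a simple path of length k is k.
Branch 1: length 5, Nim-value = 5
Branch 2: length 11, Nim-value = 11
Total Nim-value = XOR of all branch values:
0 XOR 5 = 5
5 XOR 11 = 14
Nim-value of the tree = 14

14


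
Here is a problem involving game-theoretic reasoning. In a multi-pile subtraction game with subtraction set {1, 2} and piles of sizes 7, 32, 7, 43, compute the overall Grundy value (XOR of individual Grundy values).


Subtraction set: {1, 2}
For this subtraction set, G(n) = n mod 3 (period = max + 1 = 3).
Pile 1 (size 7): G(7) = 7 mod 3 = 1
Pile 2 (size 32): G(32) = 32 mod 3 = 2
Pile 3 (size 7): G(7) = 7 mod 3 = 1
Pile 4 (size 43): G(43) = 43 mod 3 = 1
Total Grundy value = XOR of all: 1 XOR 2 XOR 1 XOR 1 = 3

3


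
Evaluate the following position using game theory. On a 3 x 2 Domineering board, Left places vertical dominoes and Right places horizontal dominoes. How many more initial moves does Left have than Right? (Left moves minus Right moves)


Board is 3 x 2 (rows x cols).
Left (vertical) placements: (rows-1) * cols = 2 * 2 = 4
Right (horizontal) placements: rows * (cols-1) = 3 * 1 = 3
Advantage = Left - Right = 4 - 3 = 1

1


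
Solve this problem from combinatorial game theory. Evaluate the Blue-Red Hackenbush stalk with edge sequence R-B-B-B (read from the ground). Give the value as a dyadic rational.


Edges (from ground): R-B-B-B
By Berlekamp's sign-expansion rule, a Blue-Red Hackenbush stalk has the value of the surreal number whose sign sequence is the edge sequence with B -> + and R -> -.
Sign sequence: -+++
Trace the sign expansion in the surreal number tree, starting from 0:
Edge 1: R (sign -) -> bounds (-inf, 0), value = -1
Edge 2: B (sign +) -> bounds (-1, 0), value = -1/2
Edge 3: B (sign +) -> bounds (-1/2, 0), value = -1/4
Edge 4: B (sign +) -> bounds (-1/4, 0), value = -1/8
Game value = -1/8

-1/8


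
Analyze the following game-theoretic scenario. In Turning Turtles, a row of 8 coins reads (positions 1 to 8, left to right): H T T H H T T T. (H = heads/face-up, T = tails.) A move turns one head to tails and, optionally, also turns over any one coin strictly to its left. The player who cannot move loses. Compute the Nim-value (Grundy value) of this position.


Coins: H T T H H T T T
Key fact: a single head at position k behaves exactly like a Nim heap of size k (turning it to T and optionally flipping a coin at j < k corresponds to moving the heap from k to j, or to 0), and heads combine as a disjunctive sum (two heads at the same place would cancel, matching j XOR j = 0). So the Nim-value is the XOR of the 1-indexed positions of the heads.
Face-up positions (1-indexed): [1, 4, 5]
XOR 0 with 1: 0 XOR 1 = 1
XOR 1 with 4: 1 XOR 4 = 5
XOR 5 with 5: 5 XOR 5 = 0
Nim-value = 0

0


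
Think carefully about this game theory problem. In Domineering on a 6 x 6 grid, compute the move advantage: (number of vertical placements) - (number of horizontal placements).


Board is 6 x 6 (rows x cols).
Left (vertical) placements: (rows-1) * cols = 5 * 6 = 30
Right (horizontal) placements: rows * (cols-1) = 6 * 5 = 30
Advantage = Left - Right = 30 - 30 = 0

0


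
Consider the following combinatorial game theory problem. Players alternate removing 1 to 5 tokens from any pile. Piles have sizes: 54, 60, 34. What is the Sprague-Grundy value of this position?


Subtraction set: {1, 2, 3, 4, 5}
For this subtraction set, G(n) = n mod 6 (period = max + 1 = 6).
Pile 1 (size 54): G(54) = 54 mod 6 = 0
Pile 2 (size 60): G(60) = 60 mod 6 = 0
Pile 3 (size 34): G(34) = 34 mod 6 = 4
Total Grundy value = XOR of all: 0 XOR 0 XOR 4 = 4

4


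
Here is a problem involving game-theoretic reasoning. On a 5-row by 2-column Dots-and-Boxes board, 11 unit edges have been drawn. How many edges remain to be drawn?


Grid: 5 x 2 boxes, i.e. 6 rows and 3 columns of dots.
Horizontal edges: (rows + 1) * cols = 6 * 2 = 12
Vertical edges: rows * (cols + 1) = 5 * 3 = 15
Total edges: 12 + 15 = 27
Edges drawn: 11
Remaining: 27 - 11 = 16

16


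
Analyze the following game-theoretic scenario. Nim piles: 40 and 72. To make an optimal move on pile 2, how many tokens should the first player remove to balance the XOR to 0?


Piles: 40 and 72
Current XOR: 40 XOR 72 = 96 (non-zero, so this is an N-position).
To make the XOR zero, we need to find a move that balances the piles.
For pile 2 (size 72): target = 72 XOR 96 = 40
We reduce pile 2 from 72 to 40.
Tokens removed: 72 - 40 = 32
Verification: 40 XOR 40 = 0

32
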